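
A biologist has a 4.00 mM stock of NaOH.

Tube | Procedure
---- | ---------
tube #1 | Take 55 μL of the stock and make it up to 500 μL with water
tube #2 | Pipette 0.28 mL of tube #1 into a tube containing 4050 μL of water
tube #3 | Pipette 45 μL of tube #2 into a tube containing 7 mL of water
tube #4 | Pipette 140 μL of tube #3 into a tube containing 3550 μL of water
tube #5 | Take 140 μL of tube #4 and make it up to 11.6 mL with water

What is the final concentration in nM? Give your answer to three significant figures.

Step 1: 55 μL brought to 500 μL → factor 500/55 = 9.0909
Step 2: 0.28 mL + 4050 μL = 4.33 mL total → factor 4.33/0.28 = 15.464
Step 3: 45 μL + 7 mL = 7045 μL total → factor 7045/45 = 156.56
Step 4: 140 μL + 3550 μL = 3690 μL total → factor 3690/140 = 26.357
Step 5: 140 μL brought to 11.6 mL → factor 11600/140 = 82.857
Overall dilution factor = 9.0909 × 15.464 × 156.56 × 26.357 × 82.857 = 4.8066 × 10^7
Final = 4.00 mM / 4.8066 × 10^7 = 8.322 × 10^-8 mM = 0.0832 nM

0.0832 nM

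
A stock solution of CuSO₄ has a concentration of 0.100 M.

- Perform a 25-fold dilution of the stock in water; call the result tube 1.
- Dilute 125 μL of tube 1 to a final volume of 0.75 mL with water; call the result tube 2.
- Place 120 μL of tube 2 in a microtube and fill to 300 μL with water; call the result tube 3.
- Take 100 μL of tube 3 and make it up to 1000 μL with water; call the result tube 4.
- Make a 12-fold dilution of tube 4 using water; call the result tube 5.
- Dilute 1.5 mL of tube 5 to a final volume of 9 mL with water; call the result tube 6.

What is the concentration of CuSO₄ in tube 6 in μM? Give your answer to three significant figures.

Step 1: 25-fold → factor 25
Step 2: 125 μL brought to 0.75 mL → factor 750/125 = 6
Step 3: 120 μL brought to 300 μL → factor 300/120 = 2.5
Step 4: 100 μL brought to 1000 μL → factor 1000/100 = 10
Step 5: 12-fold → factor 12
Step 6: 1.5 mL brought to 9 mL → factor 9/1.5 = 6
Overall dilution factor = 25 × 6 × 2.5 × 10 × 12 × 6 = 2.7 × 10^5
Final = 0.100 M / 2.7 × 10^5 = 3.704 × 10^-7 M = 0.370 μM

0.370 μM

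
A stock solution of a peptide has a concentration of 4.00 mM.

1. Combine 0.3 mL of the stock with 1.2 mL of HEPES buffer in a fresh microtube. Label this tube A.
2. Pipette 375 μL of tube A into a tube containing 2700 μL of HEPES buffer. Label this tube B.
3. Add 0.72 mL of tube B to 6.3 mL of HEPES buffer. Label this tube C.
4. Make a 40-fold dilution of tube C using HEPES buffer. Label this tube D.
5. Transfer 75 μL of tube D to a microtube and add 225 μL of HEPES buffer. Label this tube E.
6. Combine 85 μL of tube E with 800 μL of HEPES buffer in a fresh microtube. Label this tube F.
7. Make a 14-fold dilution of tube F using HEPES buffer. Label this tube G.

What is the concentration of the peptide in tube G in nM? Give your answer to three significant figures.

Step 1: 0.3 mL + 1.2 mL = 1.5 mL total → factor 1.5/0.3 = 5
Step 2: 375 μL + 2700 μL = 3075 μL total → factor 3075/375 = 8.2
Step 3: 0.72 mL + 6.3 mL = 7.02 mL total → factor 7.02/0.72 = 9.75
Step 4: 40-fold → factor 40
Step 5: 75 μL + 225 μL = 300 μL total → factor 300/75 = 4
Step 6: 85 μL + 800 μL = 885 μL total → factor 885/85 = 10.412
Step 7: 14-fold → factor 14
Overall dilution factor = 5 × 8.2 × 9.75 × 40 × 4 × 10.412 × 14 = 9.3231 × 10^6
Final = 4.00 mM / 9.3231 × 10^6 = 4.290 × 10^-7 mM = 0.429 nM

0.429 nM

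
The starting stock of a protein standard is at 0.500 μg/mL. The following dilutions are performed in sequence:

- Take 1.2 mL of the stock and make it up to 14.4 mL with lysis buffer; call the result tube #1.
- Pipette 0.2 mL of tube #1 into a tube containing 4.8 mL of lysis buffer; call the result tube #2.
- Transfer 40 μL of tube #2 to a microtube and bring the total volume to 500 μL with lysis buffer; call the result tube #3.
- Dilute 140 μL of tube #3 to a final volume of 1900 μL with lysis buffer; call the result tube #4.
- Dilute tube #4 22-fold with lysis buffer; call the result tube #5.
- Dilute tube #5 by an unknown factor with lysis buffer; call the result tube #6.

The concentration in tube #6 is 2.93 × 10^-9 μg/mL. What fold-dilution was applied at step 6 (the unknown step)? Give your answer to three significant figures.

Step 1: 1.2 mL brought to 14.4 mL → factor 14.4/1.2 = 12
Step 2: 0.2 mL + 4.8 mL = 5 mL total → factor 5/0.2 = 25
Step 3: 40 μL brought to 500 μL → factor 500/40 = 12.5
Step 4: 140 μL brought to 1900 μL → factor 1900/140 = 13.571
Step 5: 22-fold → factor 22
Step 6: unknown factor x
Product of known-step factors = 1.1196 × 10^6
Overall factor = 0.500 μg/mL / (2.93 × 10^-9 μg/mL) = 1.7065 × 10^8
x = 1.7065 × 10^8 / 1.1196 × 10^6 = 152

152-fold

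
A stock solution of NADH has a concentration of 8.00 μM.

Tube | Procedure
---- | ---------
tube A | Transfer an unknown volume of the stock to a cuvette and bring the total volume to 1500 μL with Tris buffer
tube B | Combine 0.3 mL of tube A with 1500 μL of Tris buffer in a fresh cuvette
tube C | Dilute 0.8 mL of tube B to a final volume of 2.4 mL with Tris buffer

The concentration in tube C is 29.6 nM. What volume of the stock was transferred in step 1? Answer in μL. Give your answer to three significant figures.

Step 1: v brought to 1500 μL → factor = 1500 μL/v
Step 2: 0.3 mL + 1500 μL = 1.8 mL total → factor 1.8/0.3 = 6
Step 3: 0.8 mL brought to 2.4 mL → factor 2.4/0.8 = 3
Product of known-step factors = 18
Overall factor = 8.00 μM / (29.6 nM) = 270.27
Step-1 factor = 270.27 / 18 = 15.015
v = 1500 μL / 15.015 = 99.9 μL

99.9 μL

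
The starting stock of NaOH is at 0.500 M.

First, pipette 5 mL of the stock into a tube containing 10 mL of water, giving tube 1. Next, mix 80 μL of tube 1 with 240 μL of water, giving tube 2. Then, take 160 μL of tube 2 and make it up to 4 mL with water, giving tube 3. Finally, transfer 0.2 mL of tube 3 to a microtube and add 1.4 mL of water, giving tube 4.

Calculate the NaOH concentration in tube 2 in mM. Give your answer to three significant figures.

Step 1: 5 mL + 10 mL = 15 mL total → factor 15/5 = 3
Step 2: 80 μL + 240 μL = 320 μL total → factor 320/80 = 4
Dilution factor through tube 2 = 3 × 4 = 12
[tube 2] = 0.500 M / 12 = 0.04167 M = 41.7 mM

41.7 mM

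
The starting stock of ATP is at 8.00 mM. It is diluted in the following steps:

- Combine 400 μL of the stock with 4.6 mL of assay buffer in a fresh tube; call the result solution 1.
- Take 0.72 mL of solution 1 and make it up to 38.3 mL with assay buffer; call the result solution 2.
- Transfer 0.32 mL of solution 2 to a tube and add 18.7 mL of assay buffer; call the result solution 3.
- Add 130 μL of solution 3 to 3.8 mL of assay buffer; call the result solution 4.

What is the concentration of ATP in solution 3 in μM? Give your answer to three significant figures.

0.202 μM

Step 1: 400 μL + 4.6 mL = 5000 μL total → factor 5000/400 = 12.5
Step 2: 0.72 mL brought to 38.3 mL → factor 38.3/0.72 = 53.194
Step 3: 0.32 mL + 18.7 mL = 19.02 mL total → factor 19.02/0.32 = 59.438
Dilution factor through solution 3 = 12.5 × 53.194 × 59.438 = 39522
[solution 3] = 8.00 mM / 39522 = 0.0002024 mM = 0.202 μM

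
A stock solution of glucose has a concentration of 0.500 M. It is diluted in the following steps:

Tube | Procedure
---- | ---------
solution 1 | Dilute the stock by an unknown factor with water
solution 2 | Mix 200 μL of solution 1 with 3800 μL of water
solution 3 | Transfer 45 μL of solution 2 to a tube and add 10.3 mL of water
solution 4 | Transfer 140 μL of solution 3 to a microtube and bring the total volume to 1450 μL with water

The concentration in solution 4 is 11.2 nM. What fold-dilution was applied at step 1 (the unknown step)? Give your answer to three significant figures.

937-fold

Step 1: unknown factor x
Step 2: 200 μL + 3800 μL = 4000 μL total → factor 4000/200 = 20
Step 3: 45 μL + 10.3 mL = 10345 μL total → factor 10345/45 = 229.89
Step 4: 140 μL brought to 1450 μL → factor 1450/140 = 10.357
Product of known-step factors = 47620
Overall factor = 0.500 M / (11.2 nM) = 4.4643 × 10^7
x = 4.4643 × 10^7 / 47620 = 937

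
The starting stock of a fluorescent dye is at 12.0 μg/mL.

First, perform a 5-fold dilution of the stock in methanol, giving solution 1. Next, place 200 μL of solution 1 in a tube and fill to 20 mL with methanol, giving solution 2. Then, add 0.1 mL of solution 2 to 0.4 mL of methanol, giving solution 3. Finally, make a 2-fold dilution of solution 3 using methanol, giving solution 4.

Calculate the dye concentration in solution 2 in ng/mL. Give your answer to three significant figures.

24.0 ng/mL

Step 1: 5-fold → factor 5
Step 2: 200 μL brought to 20 mL → factor 20000/200 = 100
Dilution factor through solution 2 = 5 × 100 = 500
[solution 2] = 12.0 μg/mL / 500 = 0.02400 μg/mL = 24.0 ng/mL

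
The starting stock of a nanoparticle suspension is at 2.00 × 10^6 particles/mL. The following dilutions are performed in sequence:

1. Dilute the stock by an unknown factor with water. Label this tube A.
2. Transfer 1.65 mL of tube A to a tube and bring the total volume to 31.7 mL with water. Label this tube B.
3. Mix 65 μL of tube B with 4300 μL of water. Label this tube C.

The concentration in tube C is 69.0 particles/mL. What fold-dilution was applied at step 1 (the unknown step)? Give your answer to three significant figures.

Step 1: unknown factor x
Step 2: 1.65 mL brought to 31.7 mL → factor 31.7/1.65 = 19.212
Step 3: 65 μL + 4300 μL = 4365 μL total → factor 4365/65 = 67.154
Product of known-step factors = 1290.2
Overall factor = 2.00 × 10^6 particles/mL / (69.0 particles/mL) = 28986
x = 28986 / 1290.2 = 22.5

22.5-fold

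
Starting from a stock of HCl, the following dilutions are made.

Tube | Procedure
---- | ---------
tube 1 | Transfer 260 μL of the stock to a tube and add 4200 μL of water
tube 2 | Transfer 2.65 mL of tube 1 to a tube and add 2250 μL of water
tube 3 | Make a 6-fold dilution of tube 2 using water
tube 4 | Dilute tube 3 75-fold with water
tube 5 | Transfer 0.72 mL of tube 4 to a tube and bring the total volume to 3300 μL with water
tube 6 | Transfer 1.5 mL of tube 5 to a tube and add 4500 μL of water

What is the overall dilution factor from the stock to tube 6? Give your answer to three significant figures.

2.62 × 10^5

Step 1: 260 μL + 4200 μL = 4460 μL total → factor 4460/260 = 17.154
Step 2: 2.65 mL + 2250 μL = 4.9 mL total → factor 4.9/2.65 = 1.8491
Step 3: 6-fold → factor 6
Step 4: 75-fold → factor 75
Step 5: 0.72 mL brought to 3300 μL → factor 3.3/0.72 = 4.5833
Step 6: 1.5 mL + 4500 μL = 6 mL total → factor 6/1.5 = 4
Overall dilution factor = 17.154 × 1.8491 × 6 × 75 × 4.5833 × 4 = 2.6168 × 10^5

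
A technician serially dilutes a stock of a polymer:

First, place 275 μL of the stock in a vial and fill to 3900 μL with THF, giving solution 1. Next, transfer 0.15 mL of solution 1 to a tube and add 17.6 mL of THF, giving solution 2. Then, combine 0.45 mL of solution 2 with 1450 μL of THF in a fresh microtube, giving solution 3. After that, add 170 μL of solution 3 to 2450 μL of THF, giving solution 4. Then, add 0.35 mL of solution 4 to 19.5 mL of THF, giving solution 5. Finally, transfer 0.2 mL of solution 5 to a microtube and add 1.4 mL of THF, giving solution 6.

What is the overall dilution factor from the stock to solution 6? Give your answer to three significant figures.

4.95 × 10^7

Step 1: 275 μL brought to 3900 μL → factor 3900/275 = 14.182
Step 2: 0.15 mL + 17.6 mL = 17.75 mL total → factor 17.75/0.15 = 118.33
Step 3: 0.45 mL + 1450 μL = 1.9 mL total → factor 1.9/0.45 = 4.2222
Step 4: 170 μL + 2450 μL = 2620 μL total → factor 2620/170 = 15.412
Step 5: 0.35 mL + 19.5 mL = 19.85 mL total → factor 19.85/0.35 = 56.714
Step 6: 0.2 mL + 1.4 mL = 1.6 mL total → factor 1.6/0.2 = 8
Overall dilution factor = 14.182 × 118.33 × 4.2222 × 15.412 × 56.714 × 8 = 4.9547 × 10^7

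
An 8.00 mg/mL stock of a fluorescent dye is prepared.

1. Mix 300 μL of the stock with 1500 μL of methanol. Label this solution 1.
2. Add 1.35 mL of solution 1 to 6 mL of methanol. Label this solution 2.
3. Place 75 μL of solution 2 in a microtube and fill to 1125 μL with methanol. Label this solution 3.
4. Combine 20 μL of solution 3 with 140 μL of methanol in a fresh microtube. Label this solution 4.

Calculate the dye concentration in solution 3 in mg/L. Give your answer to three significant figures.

16.3 mg/L

Step 1: 300 μL + 1500 μL = 1800 μL total → factor 1800/300 = 6
Step 2: 1.35 mL + 6 mL = 7.35 mL total → factor 7.35/1.35 = 5.4444
Step 3: 75 μL brought to 1125 μL → factor 1125/75 = 15
Dilution factor through solution 3 = 6 × 5.4444 × 15 = 490
[solution 3] = 8.00 mg/mL / 490 = 0.01633 mg/mL = 16.3 mg/L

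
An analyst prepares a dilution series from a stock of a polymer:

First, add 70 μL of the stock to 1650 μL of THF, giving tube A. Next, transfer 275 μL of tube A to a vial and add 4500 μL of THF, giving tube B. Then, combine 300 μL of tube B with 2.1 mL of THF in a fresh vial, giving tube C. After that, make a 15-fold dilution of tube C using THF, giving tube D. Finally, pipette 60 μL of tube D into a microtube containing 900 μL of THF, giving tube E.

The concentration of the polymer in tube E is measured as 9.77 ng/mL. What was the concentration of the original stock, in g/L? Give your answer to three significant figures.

Step 1: 70 μL + 1650 μL = 1720 μL total → factor 1720/70 = 24.571
Step 2: 275 μL + 4500 μL = 4775 μL total → factor 4775/275 = 17.364
Step 3: 300 μL + 2.1 mL = 2400 μL total → factor 2400/300 = 8
Step 4: 15-fold → factor 15
Step 5: 60 μL + 900 μL = 960 μL total → factor 960/60 = 16
Overall dilution factor = 24.571 × 17.364 × 8 × 15 × 16 = 8.1917 × 10^5
Stock = 9.77 ng/mL × 8.1917 × 10^5 = 8.003 × 10^6 ng/mL = 8.00 g/L

8.00 g/L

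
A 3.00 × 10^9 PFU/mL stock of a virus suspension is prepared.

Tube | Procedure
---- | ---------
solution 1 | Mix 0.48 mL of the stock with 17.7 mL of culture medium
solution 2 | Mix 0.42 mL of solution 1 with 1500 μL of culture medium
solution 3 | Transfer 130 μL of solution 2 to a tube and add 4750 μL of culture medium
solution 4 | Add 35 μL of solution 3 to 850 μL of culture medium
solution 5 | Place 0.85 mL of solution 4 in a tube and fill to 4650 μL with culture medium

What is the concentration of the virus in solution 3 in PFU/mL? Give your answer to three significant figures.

Step 1: 0.48 mL + 17.7 mL = 18.18 mL total → factor 18.18/0.48 = 37.875
Step 2: 0.42 mL + 1500 μL = 1.92 mL total → factor 1.92/0.42 = 4.5714
Step 3: 130 μL + 4750 μL = 4880 μL total → factor 4880/130 = 37.538
Dilution factor through solution 3 = 37.875 × 4.5714 × 37.538 = 6499.5
[solution 3] = 3.00 × 10^9 PFU/mL / 6499.5 = 4.62 × 10^5 PFU/mL

4.62 × 10^5 PFU/mL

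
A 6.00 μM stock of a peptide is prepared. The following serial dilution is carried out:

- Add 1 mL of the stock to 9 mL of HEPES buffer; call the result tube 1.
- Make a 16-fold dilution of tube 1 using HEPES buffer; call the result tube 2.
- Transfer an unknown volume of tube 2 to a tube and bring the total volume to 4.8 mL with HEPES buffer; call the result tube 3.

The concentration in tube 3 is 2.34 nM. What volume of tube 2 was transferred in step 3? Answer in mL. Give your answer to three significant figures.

0.300 mL

Step 1: 1 mL + 9 mL = 10 mL total → factor 10/1 = 10
Step 2: 16-fold → factor 16
Step 3: v brought to 4.8 mL → factor = 4.8 mL/v
Product of known-step factors = 160
Overall factor = 6.00 μM / (2.34 nM) = 2564.1
Step-3 factor = 2564.1 / 160 = 16.026
v = 4.8 mL / 16.026 = 0.300 mL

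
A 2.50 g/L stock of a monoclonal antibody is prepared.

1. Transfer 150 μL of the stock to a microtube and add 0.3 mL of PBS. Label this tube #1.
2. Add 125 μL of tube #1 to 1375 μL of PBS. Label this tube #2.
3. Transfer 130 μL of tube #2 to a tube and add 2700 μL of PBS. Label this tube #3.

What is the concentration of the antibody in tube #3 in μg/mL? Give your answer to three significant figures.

3.19 μg/mL

Step 1: 150 μL + 0.3 mL = 450 μL total → factor 450/150 = 3
Step 2: 125 μL + 1375 μL = 1500 μL total → factor 1500/125 = 12
Step 3: 130 μL + 2700 μL = 2830 μL total → factor 2830/130 = 21.769
Overall dilution factor = 3 × 12 × 21.769 = 783.69
Final = 2.50 g/L / 783.69 = 0.003190 g/L = 3.19 μg/mL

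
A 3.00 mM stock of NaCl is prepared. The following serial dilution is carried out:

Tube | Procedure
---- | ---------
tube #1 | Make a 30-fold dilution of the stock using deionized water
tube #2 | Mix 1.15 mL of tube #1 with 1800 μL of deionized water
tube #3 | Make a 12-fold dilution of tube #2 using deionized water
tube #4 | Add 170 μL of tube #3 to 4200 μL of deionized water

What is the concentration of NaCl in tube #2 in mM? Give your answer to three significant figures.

0.0390 mM

Step 1: 30-fold → factor 30
Step 2: 1.15 mL + 1800 μL = 2.95 mL total → factor 2.95/1.15 = 2.5652
Dilution factor through tube #2 = 30 × 2.5652 = 76.957
[tube #2] = 3.00 mM / 76.957 = 0.0390 mM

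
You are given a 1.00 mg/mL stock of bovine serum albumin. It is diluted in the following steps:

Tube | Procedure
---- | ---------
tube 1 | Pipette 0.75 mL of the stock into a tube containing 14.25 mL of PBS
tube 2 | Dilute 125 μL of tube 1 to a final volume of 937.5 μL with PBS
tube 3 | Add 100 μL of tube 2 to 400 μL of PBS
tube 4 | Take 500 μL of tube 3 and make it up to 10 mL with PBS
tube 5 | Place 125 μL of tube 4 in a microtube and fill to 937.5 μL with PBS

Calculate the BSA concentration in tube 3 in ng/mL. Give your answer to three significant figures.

Step 1: 0.75 mL + 14.25 mL = 15 mL total → factor 15/0.75 = 20
Step 2: 125 μL brought to 937.5 μL → factor 937.5/125 = 7.5
Step 3: 100 μL + 400 μL = 500 μL total → factor 500/100 = 5
Dilution factor through tube 3 = 20 × 7.5 × 5 = 750
[tube 3] = 1.00 mg/mL / 750 = 0.001333 mg/mL = 1.33 × 10^3 ng/mL

1.33 × 10^3 ng/mL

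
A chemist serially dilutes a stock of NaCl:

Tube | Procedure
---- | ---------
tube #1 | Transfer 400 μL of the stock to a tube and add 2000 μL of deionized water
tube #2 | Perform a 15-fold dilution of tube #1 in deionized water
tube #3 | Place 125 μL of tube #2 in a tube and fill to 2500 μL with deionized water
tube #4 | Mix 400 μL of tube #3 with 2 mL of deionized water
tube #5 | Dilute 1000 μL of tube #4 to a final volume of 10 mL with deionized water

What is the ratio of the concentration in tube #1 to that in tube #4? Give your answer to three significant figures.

Step 1: 400 μL + 2000 μL = 2400 μL total → factor 2400/400 = 6
Step 2: 15-fold → factor 15
Step 3: 125 μL brought to 2500 μL → factor 2500/125 = 20
Step 4: 400 μL + 2 mL = 2400 μL total → factor 2400/400 = 6
Dilution factor to tube #1 = 6; to tube #4 = 10800
[tube #1]/[tube #4] = (factor to tube #4)/(factor to tube #1) = 10800/6 = 1.80 × 10^3

1.80 × 10^3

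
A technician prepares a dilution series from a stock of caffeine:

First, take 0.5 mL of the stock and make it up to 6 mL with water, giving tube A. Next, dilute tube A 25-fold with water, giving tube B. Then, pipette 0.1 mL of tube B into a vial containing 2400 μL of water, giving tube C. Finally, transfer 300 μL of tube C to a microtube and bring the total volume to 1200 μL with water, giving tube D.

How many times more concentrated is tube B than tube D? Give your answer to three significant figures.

100

Step 1: 0.5 mL brought to 6 mL → factor 6/0.5 = 12
Step 2: 25-fold → factor 25
Step 3: 0.1 mL + 2400 μL = 2.5 mL total → factor 2.5/0.1 = 25
Step 4: 300 μL brought to 1200 μL → factor 1200/300 = 4
Dilution factor to tube B = 300; to tube D = 30000
[tube B]/[tube D] = (factor to tube D)/(factor to tube B) = 30000/300 = 100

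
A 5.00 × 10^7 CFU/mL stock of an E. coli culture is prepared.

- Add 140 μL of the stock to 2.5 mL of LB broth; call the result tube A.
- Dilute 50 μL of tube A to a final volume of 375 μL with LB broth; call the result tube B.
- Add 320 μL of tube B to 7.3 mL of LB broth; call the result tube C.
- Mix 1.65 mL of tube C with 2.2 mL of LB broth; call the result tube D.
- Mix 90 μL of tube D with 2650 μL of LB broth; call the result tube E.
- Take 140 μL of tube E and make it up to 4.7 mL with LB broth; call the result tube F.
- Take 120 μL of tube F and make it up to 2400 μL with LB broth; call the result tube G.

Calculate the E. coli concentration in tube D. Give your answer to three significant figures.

6.36 × 10^3 CFU/mL

Step 1: 140 μL + 2.5 mL = 2640 μL total → factor 2640/140 = 18.857
Step 2: 50 μL brought to 375 μL → factor 375/50 = 7.5
Step 3: 320 μL + 7.3 mL = 7620 μL total → factor 7620/320 = 23.812
Step 4: 1.65 mL + 2.2 mL = 3.85 mL total → factor 3.85/1.65 = 2.3333
Dilution factor through tube D = 18.857 × 7.5 × 23.812 × 2.3333 = 7858.1
[tube D] = 5.00 × 10^7 CFU/mL / 7858.1 = 6.36 × 10^3 CFU/mL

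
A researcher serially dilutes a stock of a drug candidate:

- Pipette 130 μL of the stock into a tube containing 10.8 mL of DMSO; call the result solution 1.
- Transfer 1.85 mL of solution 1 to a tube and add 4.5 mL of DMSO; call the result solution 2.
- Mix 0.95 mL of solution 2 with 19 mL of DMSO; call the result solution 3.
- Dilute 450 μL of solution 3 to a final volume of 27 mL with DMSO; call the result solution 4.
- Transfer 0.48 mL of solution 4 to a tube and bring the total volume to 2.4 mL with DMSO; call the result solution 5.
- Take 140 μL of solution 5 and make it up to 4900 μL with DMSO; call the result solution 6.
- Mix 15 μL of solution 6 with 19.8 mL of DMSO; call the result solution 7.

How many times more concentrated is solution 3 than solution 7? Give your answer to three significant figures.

Step 1: 130 μL + 10.8 mL = 10930 μL total → factor 10930/130 = 84.077
Step 2: 1.85 mL + 4.5 mL = 6.35 mL total → factor 6.35/1.85 = 3.4324
Step 3: 0.95 mL + 19 mL = 19.95 mL total → factor 19.95/0.95 = 21
Step 4: 450 μL brought to 27 mL → factor 27000/450 = 60
Step 5: 0.48 mL brought to 2.4 mL → factor 2.4/0.48 = 5
Step 6: 140 μL brought to 4900 μL → factor 4900/140 = 35
Step 7: 15 μL + 19.8 mL = 19815 μL total → factor 19815/15 = 1321
Dilution factor to solution 3 = 6060.4; to solution 7 = 8.406 × 10^10
[solution 3]/[solution 7] = (factor to solution 7)/(factor to solution 3) = 8.406 × 10^10/6060.4 = 1.39 × 10^7

1.39 × 10^7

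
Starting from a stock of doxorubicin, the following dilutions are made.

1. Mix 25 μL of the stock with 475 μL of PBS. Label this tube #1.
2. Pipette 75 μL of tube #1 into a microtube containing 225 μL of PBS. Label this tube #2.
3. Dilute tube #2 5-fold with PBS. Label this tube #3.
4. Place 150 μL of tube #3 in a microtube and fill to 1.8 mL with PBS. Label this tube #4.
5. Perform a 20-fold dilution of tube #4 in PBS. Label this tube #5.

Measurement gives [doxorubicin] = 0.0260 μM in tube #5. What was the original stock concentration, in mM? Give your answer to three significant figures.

Step 1: 25 μL + 475 μL = 500 μL total → factor 500/25 = 20
Step 2: 75 μL + 225 μL = 300 μL total → factor 300/75 = 4
Step 3: 5-fold → factor 5
Step 4: 150 μL brought to 1.8 mL → factor 1800/150 = 12
Step 5: 20-fold → factor 20
Overall dilution factor = 20 × 4 × 5 × 12 × 20 = 96000
Stock = 0.0260 μM × 96000 = 2496 μM = 2.50 mM

2.50 mM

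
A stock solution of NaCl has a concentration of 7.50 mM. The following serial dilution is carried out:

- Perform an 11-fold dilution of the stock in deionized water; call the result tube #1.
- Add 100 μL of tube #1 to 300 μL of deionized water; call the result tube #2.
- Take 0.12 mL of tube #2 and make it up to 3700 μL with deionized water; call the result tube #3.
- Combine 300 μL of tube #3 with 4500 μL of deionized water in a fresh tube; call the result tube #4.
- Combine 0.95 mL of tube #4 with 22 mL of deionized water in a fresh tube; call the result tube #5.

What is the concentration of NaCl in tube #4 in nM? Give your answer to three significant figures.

Step 1: 11-fold → factor 11
Step 2: 100 μL + 300 μL = 400 μL total → factor 400/100 = 4
Step 3: 0.12 mL brought to 3700 μL → factor 3.7/0.12 = 30.833
Step 4: 300 μL + 4500 μL = 4800 μL total → factor 4800/300 = 16
Dilution factor through tube #4 = 11 × 4 × 30.833 × 16 = 21707
[tube #4] = 7.50 mM / 21707 = 0.0003455 mM = 346 nM

346 nM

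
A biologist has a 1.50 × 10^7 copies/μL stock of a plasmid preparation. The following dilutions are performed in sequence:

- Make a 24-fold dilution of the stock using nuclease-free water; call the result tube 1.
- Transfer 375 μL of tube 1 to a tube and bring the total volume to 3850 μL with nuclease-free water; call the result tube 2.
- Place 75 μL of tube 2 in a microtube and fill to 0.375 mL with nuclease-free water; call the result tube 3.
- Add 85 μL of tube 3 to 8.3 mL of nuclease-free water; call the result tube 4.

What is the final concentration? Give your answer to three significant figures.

Step 1: 24-fold → factor 24
Step 2: 375 μL brought to 3850 μL → factor 3850/375 = 10.267
Step 3: 75 μL brought to 0.375 mL → factor 375/75 = 5
Step 4: 85 μL + 8.3 mL = 8385 μL total → factor 8385/85 = 98.647
Overall dilution factor = 24 × 10.267 × 5 × 98.647 = 1.2153 × 10^5
Final = 1.50 × 10^7 copies/μL / 1.2153 × 10^5 = 123 copies/μL

123 copies/μL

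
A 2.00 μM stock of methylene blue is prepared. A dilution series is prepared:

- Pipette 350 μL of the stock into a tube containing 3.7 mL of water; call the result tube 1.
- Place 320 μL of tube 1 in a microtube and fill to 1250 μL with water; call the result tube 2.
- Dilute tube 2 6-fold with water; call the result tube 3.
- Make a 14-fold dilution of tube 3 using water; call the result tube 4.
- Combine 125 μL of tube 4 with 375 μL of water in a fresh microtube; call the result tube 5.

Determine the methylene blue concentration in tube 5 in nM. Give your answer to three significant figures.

0.132 nM

Step 1: 350 μL + 3.7 mL = 4050 μL total → factor 4050/350 = 11.571
Step 2: 320 μL brought to 1250 μL → factor 1250/320 = 3.9062
Step 3: 6-fold → factor 6
Step 4: 14-fold → factor 14
Step 5: 125 μL + 375 μL = 500 μL total → factor 500/125 = 4
Overall dilution factor = 11.571 × 3.9062 × 6 × 14 × 4 = 15188
Final = 2.00 μM / 15188 = 0.0001317 μM = 0.132 nM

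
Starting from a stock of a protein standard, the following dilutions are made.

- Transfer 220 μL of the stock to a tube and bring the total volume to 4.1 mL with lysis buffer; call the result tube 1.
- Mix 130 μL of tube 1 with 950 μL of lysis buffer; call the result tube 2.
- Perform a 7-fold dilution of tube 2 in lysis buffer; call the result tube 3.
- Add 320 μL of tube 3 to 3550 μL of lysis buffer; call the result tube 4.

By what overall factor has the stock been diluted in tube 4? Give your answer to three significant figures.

Step 1: 220 μL brought to 4.1 mL → factor 4100/220 = 18.636
Step 2: 130 μL + 950 μL = 1080 μL total → factor 1080/130 = 8.3077
Step 3: 7-fold → factor 7
Step 4: 320 μL + 3550 μL = 3870 μL total → factor 3870/320 = 12.094
Overall dilution factor = 18.636 × 8.3077 × 7 × 12.094 = 13107

1.31 × 10^4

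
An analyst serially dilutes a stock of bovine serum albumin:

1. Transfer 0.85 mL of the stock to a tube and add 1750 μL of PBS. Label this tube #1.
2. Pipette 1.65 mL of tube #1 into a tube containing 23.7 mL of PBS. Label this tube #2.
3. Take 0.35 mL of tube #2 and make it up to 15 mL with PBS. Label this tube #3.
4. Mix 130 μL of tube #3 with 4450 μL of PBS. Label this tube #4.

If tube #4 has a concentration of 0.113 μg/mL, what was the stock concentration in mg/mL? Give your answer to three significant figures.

8.02 mg/mL

Step 1: 0.85 mL + 1750 μL = 2.6 mL total → factor 2.6/0.85 = 3.0588
Step 2: 1.65 mL + 23.7 mL = 25.35 mL total → factor 25.35/1.65 = 15.364
Step 3: 0.35 mL brought to 15 mL → factor 15/0.35 = 42.857
Step 4: 130 μL + 4450 μL = 4580 μL total → factor 4580/130 = 35.231
Overall dilution factor = 3.0588 × 15.364 × 42.857 × 35.231 = 70957
Stock = 0.113 μg/mL × 70957 = 8018 μg/mL = 8.02 mg/mL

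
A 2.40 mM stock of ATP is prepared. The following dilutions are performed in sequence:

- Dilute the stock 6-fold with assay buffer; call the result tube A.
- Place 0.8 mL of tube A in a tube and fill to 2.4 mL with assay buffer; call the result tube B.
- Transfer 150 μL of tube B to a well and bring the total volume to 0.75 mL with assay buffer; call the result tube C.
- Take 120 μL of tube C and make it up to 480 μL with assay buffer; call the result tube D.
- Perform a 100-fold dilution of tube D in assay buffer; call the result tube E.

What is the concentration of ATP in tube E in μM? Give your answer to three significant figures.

0.0667 μM

Step 1: 6-fold → factor 6
Step 2: 0.8 mL brought to 2.4 mL → factor 2.4/0.8 = 3
Step 3: 150 μL brought to 0.75 mL → factor 750/150 = 5
Step 4: 120 μL brought to 480 μL → factor 480/120 = 4
Step 5: 100-fold → factor 100
Overall dilution factor = 6 × 3 × 5 × 4 × 100 = 36000
Final = 2.40 mM / 36000 = 6.667 × 10^-5 mM = 0.0667 μM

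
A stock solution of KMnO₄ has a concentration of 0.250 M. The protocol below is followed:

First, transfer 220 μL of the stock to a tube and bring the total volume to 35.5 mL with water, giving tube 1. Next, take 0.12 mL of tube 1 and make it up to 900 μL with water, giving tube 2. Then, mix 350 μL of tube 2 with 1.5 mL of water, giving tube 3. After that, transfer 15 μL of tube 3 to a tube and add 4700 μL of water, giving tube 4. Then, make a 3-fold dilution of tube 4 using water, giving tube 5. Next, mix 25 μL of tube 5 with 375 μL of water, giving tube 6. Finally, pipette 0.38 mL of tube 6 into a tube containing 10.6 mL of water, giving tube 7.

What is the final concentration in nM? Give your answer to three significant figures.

Step 1: 220 μL brought to 35.5 mL → factor 35500/220 = 161.36
Step 2: 0.12 mL brought to 900 μL → factor 0.9/0.12 = 7.5
Step 3: 350 μL + 1.5 mL = 1850 μL total → factor 1850/350 = 5.2857
Step 4: 15 μL + 4700 μL = 4715 μL total → factor 4715/15 = 314.33
Step 5: 3-fold → factor 3
Step 6: 25 μL + 375 μL = 400 μL total → factor 400/25 = 16
Step 7: 0.38 mL + 10.6 mL = 10.98 mL total → factor 10.98/0.38 = 28.895
Overall dilution factor = 161.36 × 7.5 × 5.2857 × 314.33 × 3 × 16 × 28.895 = 2.7888 × 10^9
Final = 0.250 M / 2.7888 × 10^9 = 8.964 × 10^-11 M = 0.0896 nM

0.0896 nM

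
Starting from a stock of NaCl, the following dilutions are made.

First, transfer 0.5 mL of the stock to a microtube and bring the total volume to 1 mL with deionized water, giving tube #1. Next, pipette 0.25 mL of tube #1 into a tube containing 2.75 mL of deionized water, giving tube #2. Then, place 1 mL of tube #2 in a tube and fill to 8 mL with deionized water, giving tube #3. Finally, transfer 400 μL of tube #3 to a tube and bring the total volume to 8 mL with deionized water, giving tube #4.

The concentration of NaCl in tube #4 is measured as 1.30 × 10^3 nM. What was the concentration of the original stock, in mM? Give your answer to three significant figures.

Step 1: 0.5 mL brought to 1 mL → factor 1/0.5 = 2
Step 2: 0.25 mL + 2.75 mL = 3 mL total → factor 3/0.25 = 12
Step 3: 1 mL brought to 8 mL → factor 8/1 = 8
Step 4: 400 μL brought to 8 mL → factor 8000/400 = 20
Overall dilution factor = 2 × 12 × 8 × 20 = 3840
Stock = 1.30 × 10^3 nM × 3840 = 4.992 × 10^6 nM = 4.99 mM

4.99 mM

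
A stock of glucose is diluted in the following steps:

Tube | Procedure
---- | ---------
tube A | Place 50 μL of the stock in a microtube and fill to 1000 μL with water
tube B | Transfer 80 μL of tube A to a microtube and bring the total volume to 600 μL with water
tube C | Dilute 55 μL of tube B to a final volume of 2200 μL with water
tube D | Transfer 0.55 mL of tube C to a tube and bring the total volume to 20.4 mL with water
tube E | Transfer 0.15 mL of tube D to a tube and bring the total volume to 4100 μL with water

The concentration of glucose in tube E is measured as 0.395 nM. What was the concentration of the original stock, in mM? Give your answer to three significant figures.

Step 1: 50 μL brought to 1000 μL → factor 1000/50 = 20
Step 2: 80 μL brought to 600 μL → factor 600/80 = 7.5
Step 3: 55 μL brought to 2200 μL → factor 2200/55 = 40
Step 4: 0.55 mL brought to 20.4 mL → factor 20.4/0.55 = 37.091
Step 5: 0.15 mL brought to 4100 μL → factor 4.1/0.15 = 27.333
Overall dilution factor = 20 × 7.5 × 40 × 37.091 × 27.333 = 6.0829 × 10^6
Stock = 0.395 nM × 6.0829 × 10^6 = 2.403 × 10^6 nM = 2.40 mM

2.40 mM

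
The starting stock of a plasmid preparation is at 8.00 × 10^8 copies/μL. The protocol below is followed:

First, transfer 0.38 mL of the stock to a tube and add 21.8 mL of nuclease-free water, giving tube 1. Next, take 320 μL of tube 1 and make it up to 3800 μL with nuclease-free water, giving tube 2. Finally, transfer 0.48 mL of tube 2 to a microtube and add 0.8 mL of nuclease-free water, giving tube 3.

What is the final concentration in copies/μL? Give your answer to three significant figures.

Step 1: 0.38 mL + 21.8 mL = 22.18 mL total → factor 22.18/0.38 = 58.368
Step 2: 320 μL brought to 3800 μL → factor 3800/320 = 11.875
Step 3: 0.48 mL + 0.8 mL = 1.28 mL total → factor 1.28/0.48 = 2.6667
Overall dilution factor = 58.368 × 11.875 × 2.6667 = 1848.3
Final = 8.00 × 10^8 copies/μL / 1848.3 = 4.33 × 10^5 copies/μL

4.33 × 10^5 copies/μL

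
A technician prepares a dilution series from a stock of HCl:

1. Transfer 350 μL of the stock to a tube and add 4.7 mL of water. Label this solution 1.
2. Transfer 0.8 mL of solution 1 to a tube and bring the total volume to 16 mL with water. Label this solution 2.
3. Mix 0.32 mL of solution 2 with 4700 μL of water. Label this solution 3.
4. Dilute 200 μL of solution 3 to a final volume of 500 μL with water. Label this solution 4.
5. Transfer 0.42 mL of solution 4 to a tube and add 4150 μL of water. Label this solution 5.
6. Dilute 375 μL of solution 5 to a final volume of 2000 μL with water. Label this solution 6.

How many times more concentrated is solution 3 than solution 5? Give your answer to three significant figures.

27.2

Step 1: 350 μL + 4.7 mL = 5050 μL total → factor 5050/350 = 14.429
Step 2: 0.8 mL brought to 16 mL → factor 16/0.8 = 20
Step 3: 0.32 mL + 4700 μL = 5.02 mL total → factor 5.02/0.32 = 15.688
Step 4: 200 μL brought to 500 μL → factor 500/200 = 2.5
Step 5: 0.42 mL + 4150 μL = 4.57 mL total → factor 4.57/0.42 = 10.881
Dilution factor to solution 3 = 4527; to solution 5 = 1.2314 × 10^5
[solution 3]/[solution 5] = (factor to solution 5)/(factor to solution 3) = 1.2314 × 10^5/4527 = 27.2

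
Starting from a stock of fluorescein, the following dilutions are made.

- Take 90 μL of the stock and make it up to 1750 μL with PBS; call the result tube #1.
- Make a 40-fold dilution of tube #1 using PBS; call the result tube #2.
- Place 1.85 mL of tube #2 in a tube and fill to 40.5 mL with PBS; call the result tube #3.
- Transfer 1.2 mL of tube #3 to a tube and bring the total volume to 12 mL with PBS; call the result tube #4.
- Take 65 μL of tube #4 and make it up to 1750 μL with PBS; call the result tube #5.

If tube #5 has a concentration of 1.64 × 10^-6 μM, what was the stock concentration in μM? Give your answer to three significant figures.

7.52 μM

Step 1: 90 μL brought to 1750 μL → factor 1750/90 = 19.444
Step 2: 40-fold → factor 40
Step 3: 1.85 mL brought to 40.5 mL → factor 40.5/1.85 = 21.892
Step 4: 1.2 mL brought to 12 mL → factor 12/1.2 = 10
Step 5: 65 μL brought to 1750 μL → factor 1750/65 = 26.923
Overall dilution factor = 19.444 × 40 × 21.892 × 10 × 26.923 = 4.5842 × 10^6
Stock = 1.64 × 10^-6 μM × 4.5842 × 10^6 = 7.52 μM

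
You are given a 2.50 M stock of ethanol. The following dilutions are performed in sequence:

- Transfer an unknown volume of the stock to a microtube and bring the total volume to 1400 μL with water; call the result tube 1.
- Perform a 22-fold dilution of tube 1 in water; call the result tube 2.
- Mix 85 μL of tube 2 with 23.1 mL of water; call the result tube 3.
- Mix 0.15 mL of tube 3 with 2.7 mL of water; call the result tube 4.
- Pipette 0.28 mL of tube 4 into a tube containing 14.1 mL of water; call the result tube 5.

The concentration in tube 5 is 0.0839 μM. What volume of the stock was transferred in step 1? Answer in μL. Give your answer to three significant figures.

Step 1: v brought to 1400 μL → factor = 1400 μL/v
Step 2: 22-fold → factor 22
Step 3: 85 μL + 23.1 mL = 23185 μL total → factor 23185/85 = 272.76
Step 4: 0.15 mL + 2.7 mL = 2.85 mL total → factor 2.85/0.15 = 19
Step 5: 0.28 mL + 14.1 mL = 14.38 mL total → factor 14.38/0.28 = 51.357
Product of known-step factors = 5.8555 × 10^6
Overall factor = 2.50 M / (0.0839 μM) = 2.9797 × 10^7
Step-1 factor = 2.9797 × 10^7 / 5.8555 × 10^6 = 5.0888
v = 1400 μL / 5.0888 = 275 μL

275 μL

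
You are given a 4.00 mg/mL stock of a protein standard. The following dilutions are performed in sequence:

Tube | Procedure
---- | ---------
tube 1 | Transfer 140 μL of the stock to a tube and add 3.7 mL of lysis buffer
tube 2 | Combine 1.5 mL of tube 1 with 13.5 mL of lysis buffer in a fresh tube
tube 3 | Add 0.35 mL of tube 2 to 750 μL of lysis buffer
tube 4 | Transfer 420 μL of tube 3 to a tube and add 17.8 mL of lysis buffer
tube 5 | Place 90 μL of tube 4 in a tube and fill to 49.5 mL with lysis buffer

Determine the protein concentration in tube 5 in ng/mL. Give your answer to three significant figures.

0.194 ng/mL

Step 1: 140 μL + 3.7 mL = 3840 μL total → factor 3840/140 = 27.429
Step 2: 1.5 mL + 13.5 mL = 15 mL total → factor 15/1.5 = 10
Step 3: 0.35 mL + 750 μL = 1.1 mL total → factor 1.1/0.35 = 3.1429
Step 4: 420 μL + 17.8 mL = 18220 μL total → factor 18220/420 = 43.381
Step 5: 90 μL brought to 49.5 mL → factor 49500/90 = 550
Overall dilution factor = 27.429 × 10 × 3.1429 × 43.381 × 550 = 2.0568 × 10^7
Final = 4.00 mg/mL / 2.0568 × 10^7 = 1.945 × 10^-7 mg/mL = 0.194 ng/mL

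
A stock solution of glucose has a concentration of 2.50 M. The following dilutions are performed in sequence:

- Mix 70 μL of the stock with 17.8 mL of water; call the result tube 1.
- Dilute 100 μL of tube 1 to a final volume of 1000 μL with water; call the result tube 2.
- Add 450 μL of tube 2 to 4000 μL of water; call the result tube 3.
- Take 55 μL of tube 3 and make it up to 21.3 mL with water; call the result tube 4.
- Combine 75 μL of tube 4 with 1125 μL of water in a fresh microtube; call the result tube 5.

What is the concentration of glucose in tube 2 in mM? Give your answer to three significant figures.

Step 1: 70 μL + 17.8 mL = 17870 μL total → factor 17870/70 = 255.29
Step 2: 100 μL brought to 1000 μL → factor 1000/100 = 10
Dilution factor through tube 2 = 255.29 × 10 = 2552.9
[tube 2] = 2.50 M / 2552.9 = 0.0009793 M = 0.979 mM

0.979 mM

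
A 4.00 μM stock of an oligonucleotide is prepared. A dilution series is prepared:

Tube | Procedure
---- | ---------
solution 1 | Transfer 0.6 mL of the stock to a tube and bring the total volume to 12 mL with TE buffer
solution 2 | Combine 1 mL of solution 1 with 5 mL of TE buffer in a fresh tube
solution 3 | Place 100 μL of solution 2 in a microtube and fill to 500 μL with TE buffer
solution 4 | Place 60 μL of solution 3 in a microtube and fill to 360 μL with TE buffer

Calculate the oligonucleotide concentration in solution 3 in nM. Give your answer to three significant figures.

6.67 nM

Step 1: 0.6 mL brought to 12 mL → factor 12/0.6 = 20
Step 2: 1 mL + 5 mL = 6 mL total → factor 6/1 = 6
Step 3: 100 μL brought to 500 μL → factor 500/100 = 5
Dilution factor through solution 3 = 20 × 6 × 5 = 600
[solution 3] = 4.00 μM / 600 = 0.006667 μM = 6.67 nM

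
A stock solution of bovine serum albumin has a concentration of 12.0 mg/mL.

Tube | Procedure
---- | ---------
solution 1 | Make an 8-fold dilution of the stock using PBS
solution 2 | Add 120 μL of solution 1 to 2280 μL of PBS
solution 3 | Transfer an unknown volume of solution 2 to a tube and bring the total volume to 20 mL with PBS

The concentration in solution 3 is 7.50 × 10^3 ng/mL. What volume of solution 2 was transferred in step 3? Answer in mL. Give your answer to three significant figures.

Step 1: 8-fold → factor 8
Step 2: 120 μL + 2280 μL = 2400 μL total → factor 2400/120 = 20
Step 3: v brought to 20 mL → factor = 20 mL/v
Product of known-step factors = 160
Overall factor = 12.0 mg/mL / (7.50 × 10^3 ng/mL) = 1600
Step-3 factor = 1600 / 160 = 10
v = 20 mL / 10 = 2.00 mL

2.00 mL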